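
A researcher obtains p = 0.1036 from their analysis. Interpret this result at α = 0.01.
Since p = 0.1036 > α = 0.01, fail to reject H₀.
There is insufficient evidence to reject the null hypothesis; the result is not statistically significant at the 0.01 level.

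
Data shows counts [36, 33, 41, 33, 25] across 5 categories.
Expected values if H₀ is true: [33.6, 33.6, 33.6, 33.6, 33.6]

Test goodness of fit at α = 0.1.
Chi-square goodness of fit test:
H₀: observed counts match expected distribution
H₁: observed counts differ from expected distribution
df = k - 1 = 4
χ² = Σ(O - E)²/E
   = (36 - 33.6)²/33.6 + (33 - 33.6)²/33.6 + (41 - 33.6)²/33.6 + (33 - 33.6)²/33.6 + (25 - 33.6)²/33.6
   = 0.171 + 0.011 + 1.630 + 0.011 + 2.201
   = 4.02
p-value = 0.4028

Since p-value > α = 0.1, we fail to reject H₀.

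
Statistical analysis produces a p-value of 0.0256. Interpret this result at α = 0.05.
Since p = 0.0256 < α = 0.05, reject H₀.
There is sufficient evidence to reject the null hypothesis; the result is statistically significant at the 0.05 level.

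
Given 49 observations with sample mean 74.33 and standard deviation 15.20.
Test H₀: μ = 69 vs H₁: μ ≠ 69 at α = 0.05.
One-sample t-test:
H₀: μ = 69
H₁: μ ≠ 69
df = n - 1 = 48
t = (x̄ - μ₀) / (s/√n) = (74.33 - 69) / (15.20/√49) = 2.455
p-value = 0.0178

Since p-value < α = 0.05, we reject H₀.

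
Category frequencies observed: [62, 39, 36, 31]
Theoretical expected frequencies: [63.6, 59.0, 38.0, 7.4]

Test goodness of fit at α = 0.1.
Chi-square goodness of fit test:
H₀: observed counts match expected distribution
H₁: observed counts differ from expected distribution
df = k - 1 = 3
χ² = Σ(O - E)²/E
   = (62 - 63.6)²/63.6 + (39 - 59.0)²/59.0 + (36 - 38.0)²/38.0 + (31 - 7.4)²/7.4
   = 0.040 + 6.780 + 0.105 + 75.265
   = 82.19
p-value < 0.0001

Since p-value < α = 0.1, we reject H₀.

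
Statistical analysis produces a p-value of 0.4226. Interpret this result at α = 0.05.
Since p = 0.4226 > α = 0.05, fail to reject H₀.
There is insufficient evidence to reject the null hypothesis; the result is not statistically significant at the 0.05 level.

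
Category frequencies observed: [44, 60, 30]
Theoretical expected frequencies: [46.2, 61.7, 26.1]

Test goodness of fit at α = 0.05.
Chi-square goodness of fit test:
H₀: observed counts match expected distribution
H₁: observed counts differ from expected distribution
df = k - 1 = 2
χ² = Σ(O - E)²/E
   = (44 - 46.2)²/46.2 + (60 - 61.7)²/61.7 + (30 - 26.1)²/26.1
   = 0.105 + 0.047 + 0.583
   = 0.73
p-value = 0.6927

Since p-value > α = 0.05, we fail to reject H₀.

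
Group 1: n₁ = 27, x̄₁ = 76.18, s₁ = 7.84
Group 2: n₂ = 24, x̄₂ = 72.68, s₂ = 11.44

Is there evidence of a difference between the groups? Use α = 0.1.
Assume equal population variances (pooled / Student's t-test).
Student's two-sample t-test (equal variances):
H₀: μ₁ = μ₂
H₁: μ₁ ≠ μ₂
df = n₁ + n₂ - 2 = 49
Pooled variance s_p² = [(n₁-1)s₁² + (n₂-1)s₂²] / (n₁ + n₂ - 2) = [(26)(7.84²) + (23)(11.44²)] / 49 = 94.0449
SE = √(s_p²(1/n₁ + 1/n₂)) = √(94.0449 × (1/27 + 1/24)) = 2.7206
t = (x̄₁ - x̄₂) / SE = (76.18 - 72.68) / 2.7206 = 3.50 / 2.7206 = 1.286
p-value = 0.2043

Since p-value > α = 0.1, we fail to reject H₀.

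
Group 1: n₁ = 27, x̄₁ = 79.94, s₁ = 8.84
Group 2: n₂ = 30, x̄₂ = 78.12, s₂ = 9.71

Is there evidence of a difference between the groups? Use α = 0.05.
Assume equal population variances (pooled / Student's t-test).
Student's two-sample t-test (equal variances):
H₀: μ₁ = μ₂
H₁: μ₁ ≠ μ₂
df = n₁ + n₂ - 2 = 55
Pooled variance s_p² = [(n₁-1)s₁² + (n₂-1)s₂²] / (n₁ + n₂ - 2) = [(26)(8.84²) + (29)(9.71²)] / 55 = 86.6550
SE = √(s_p²(1/n₁ + 1/n₂)) = √(86.6550 × (1/27 + 1/30)) = 2.4694
t = (x̄₁ - x̄₂) / SE = (79.94 - 78.12) / 2.4694 = 1.82 / 2.4694 = 0.737
p-value = 0.4642

Since p-value > α = 0.05, we fail to reject H₀.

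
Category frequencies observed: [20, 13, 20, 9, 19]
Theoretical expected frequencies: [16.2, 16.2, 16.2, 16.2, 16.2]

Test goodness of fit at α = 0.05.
Chi-square goodness of fit test:
H₀: observed counts match expected distribution
H₁: observed counts differ from expected distribution
df = k - 1 = 4
χ² = Σ(O - E)²/E
   = (20 - 16.2)²/16.2 + (13 - 16.2)²/16.2 + (20 - 16.2)²/16.2 + (9 - 16.2)²/16.2 + (19 - 16.2)²/16.2
   = 0.891 + 0.632 + 0.891 + 3.200 + 0.484
   = 6.10
p-value = 0.1919

Since p-value > α = 0.05, we fail to reject H₀.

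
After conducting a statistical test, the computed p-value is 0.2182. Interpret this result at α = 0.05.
Since p = 0.2182 > α = 0.05, fail to reject H₀.
There is insufficient evidence to reject the null hypothesis; the result is not statistically significant at the 0.05 level.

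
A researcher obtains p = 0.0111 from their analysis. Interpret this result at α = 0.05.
Since p = 0.0111 < α = 0.05, reject H₀.
There is sufficient evidence to reject the null hypothesis; the result is statistically significant at the 0.05 level.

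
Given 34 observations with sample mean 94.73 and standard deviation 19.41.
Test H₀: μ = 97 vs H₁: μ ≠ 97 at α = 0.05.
One-sample t-test:
H₀: μ = 97
H₁: μ ≠ 97
df = n - 1 = 33
t = (x̄ - μ₀) / (s/√n) = (94.73 - 97) / (19.41/√34) = -0.682
p-value = 0.5000

Since p-value > α = 0.05, we fail to reject H₀.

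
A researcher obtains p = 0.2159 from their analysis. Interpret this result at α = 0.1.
Since p = 0.2159 > α = 0.1, fail to reject H₀.
There is insufficient evidence to reject the null hypothesis; the result is not statistically significant at the 0.1 level.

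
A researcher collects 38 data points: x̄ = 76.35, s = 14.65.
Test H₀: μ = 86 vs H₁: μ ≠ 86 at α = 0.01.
One-sample t-test:
H₀: μ = 86
H₁: μ ≠ 86
df = n - 1 = 37
t = (x̄ - μ₀) / (s/√n) = (76.35 - 86) / (14.65/√38) = -4.061
p-value = 0.0002

Since p-value < α = 0.01, we reject H₀.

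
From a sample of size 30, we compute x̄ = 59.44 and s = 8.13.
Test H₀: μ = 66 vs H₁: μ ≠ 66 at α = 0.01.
One-sample t-test:
H₀: μ = 66
H₁: μ ≠ 66
df = n - 1 = 29
t = (x̄ - μ₀) / (s/√n) = (59.44 - 66) / (8.13/√30) = -4.420
p-value = 0.0001

Since p-value < α = 0.01, we reject H₀.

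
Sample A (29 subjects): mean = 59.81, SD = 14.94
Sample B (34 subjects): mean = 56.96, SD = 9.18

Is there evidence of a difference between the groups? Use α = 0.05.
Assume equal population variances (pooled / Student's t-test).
Student's two-sample t-test (equal variances):
H₀: μ₁ = μ₂
H₁: μ₁ ≠ μ₂
df = n₁ + n₂ - 2 = 61
Pooled variance s_p² = [(n₁-1)s₁² + (n₂-1)s₂²] / (n₁ + n₂ - 2) = [(28)(14.94²) + (33)(9.18²)] / 61 = 148.0441
SE = √(s_p²(1/n₁ + 1/n₂)) = √(148.0441 × (1/29 + 1/34)) = 3.0756
t = (x̄₁ - x̄₂) / SE = (59.81 - 56.96) / 3.0756 = 2.85 / 3.0756 = 0.927
p-value = 0.3578

Since p-value > α = 0.05, we fail to reject H₀.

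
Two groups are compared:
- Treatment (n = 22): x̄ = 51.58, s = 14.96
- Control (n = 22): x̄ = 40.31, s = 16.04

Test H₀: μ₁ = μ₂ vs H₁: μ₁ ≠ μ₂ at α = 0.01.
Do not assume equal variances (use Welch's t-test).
Welch's two-sample t-test:
H₀: μ₁ = μ₂
H₁: μ₁ ≠ μ₂
s₁²/n₁ = 14.96²/22 = 10.1728,  s₂²/n₂ = 16.04²/22 = 11.6946
SE = √(s₁²/n₁ + s₂²/n₂) = √(10.1728 + 11.6946) = 4.6763
df (Welch-Satterthwaite) = (s₁²/n₁ + s₂²/n₂)² / [(s₁²/n₁)²/(n₁-1) + (s₂²/n₂)²/(n₂-1)] ≈ 41.80
t = (x̄₁ - x̄₂) / SE = (51.58 - 40.31) / 4.6763 = 11.27 / 4.6763 = 2.410
p-value = 0.0204

Since p-value > α = 0.01, we fail to reject H₀.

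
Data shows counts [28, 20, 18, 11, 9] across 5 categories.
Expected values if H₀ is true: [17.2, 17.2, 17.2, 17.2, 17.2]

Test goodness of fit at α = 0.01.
Chi-square goodness of fit test:
H₀: observed counts match expected distribution
H₁: observed counts differ from expected distribution
df = k - 1 = 4
χ² = Σ(O - E)²/E
   = (28 - 17.2)²/17.2 + (20 - 17.2)²/17.2 + (18 - 17.2)²/17.2 + (11 - 17.2)²/17.2 + (9 - 17.2)²/17.2
   = 6.781 + 0.456 + 0.037 + 2.235 + 3.909
   = 13.42
p-value = 0.0094

Since p-value < α = 0.01, we reject H₀.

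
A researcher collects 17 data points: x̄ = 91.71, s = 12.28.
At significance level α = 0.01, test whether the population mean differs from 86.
One-sample t-test:
H₀: μ = 86
H₁: μ ≠ 86
df = n - 1 = 16
t = (x̄ - μ₀) / (s/√n) = (91.71 - 86) / (12.28/√17) = 1.917
p-value = 0.0732

Since p-value > α = 0.01, we fail to reject H₀.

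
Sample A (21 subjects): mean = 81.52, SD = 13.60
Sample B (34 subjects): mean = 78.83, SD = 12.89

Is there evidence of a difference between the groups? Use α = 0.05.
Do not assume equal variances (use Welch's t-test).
Welch's two-sample t-test:
H₀: μ₁ = μ₂
H₁: μ₁ ≠ μ₂
s₁²/n₁ = 13.60²/21 = 8.8076,  s₂²/n₂ = 12.89²/34 = 4.8868
SE = √(s₁²/n₁ + s₂²/n₂) = √(8.8076 + 4.8868) = 3.7006
df (Welch-Satterthwaite) = (s₁²/n₁ + s₂²/n₂)² / [(s₁²/n₁)²/(n₁-1) + (s₂²/n₂)²/(n₂-1)] ≈ 40.75
t = (x̄₁ - x̄₂) / SE = (81.52 - 78.83) / 3.7006 = 2.69 / 3.7006 = 0.727
p-value = 0.4714

Since p-value > α = 0.05, we fail to reject H₀.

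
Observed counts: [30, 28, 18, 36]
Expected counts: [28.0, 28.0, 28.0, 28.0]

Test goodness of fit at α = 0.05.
Chi-square goodness of fit test:
H₀: observed counts match expected distribution
H₁: observed counts differ from expected distribution
df = k - 1 = 3
χ² = Σ(O - E)²/E
   = (30 - 28.0)²/28.0 + (28 - 28.0)²/28.0 + (18 - 28.0)²/28.0 + (36 - 28.0)²/28.0
   = 0.143 + 0.000 + 3.571 + 2.286
   = 6.00
p-value = 0.1116

Since p-value > α = 0.05, we fail to reject H₀.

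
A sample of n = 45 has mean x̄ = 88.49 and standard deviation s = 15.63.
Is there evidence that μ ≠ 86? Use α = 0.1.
One-sample t-test:
H₀: μ = 86
H₁: μ ≠ 86
df = n - 1 = 44
t = (x̄ - μ₀) / (s/√n) = (88.49 - 86) / (15.63/√45) = 1.069
p-value = 0.2910

Since p-value > α = 0.1, we fail to reject H₀.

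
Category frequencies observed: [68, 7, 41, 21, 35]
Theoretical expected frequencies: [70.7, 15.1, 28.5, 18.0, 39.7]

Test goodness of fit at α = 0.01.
Chi-square goodness of fit test:
H₀: observed counts match expected distribution
H₁: observed counts differ from expected distribution
df = k - 1 = 4
χ² = Σ(O - E)²/E
   = (68 - 70.7)²/70.7 + (7 - 15.1)²/15.1 + (41 - 28.5)²/28.5 + (21 - 18.0)²/18.0 + (35 - 39.7)²/39.7
   = 0.103 + 4.345 + 5.482 + 0.500 + 0.556
   = 10.99
p-value = 0.0267

Since p-value > α = 0.01, we fail to reject H₀.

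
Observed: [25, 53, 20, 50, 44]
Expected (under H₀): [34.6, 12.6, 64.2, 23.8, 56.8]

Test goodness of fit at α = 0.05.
Chi-square goodness of fit test:
H₀: observed counts match expected distribution
H₁: observed counts differ from expected distribution
df = k - 1 = 4
χ² = Σ(O - E)²/E
   = (25 - 34.6)²/34.6 + (53 - 12.6)²/12.6 + (20 - 64.2)²/64.2 + (50 - 23.8)²/23.8 + (44 - 56.8)²/56.8
   = 2.664 + 129.537 + 30.431 + 28.842 + 2.885
   = 194.36
p-value < 0.0001

Since p-value < α = 0.05, we reject H₀.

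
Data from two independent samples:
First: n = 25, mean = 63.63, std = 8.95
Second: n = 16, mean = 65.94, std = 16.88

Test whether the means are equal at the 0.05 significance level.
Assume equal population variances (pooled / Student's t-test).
Student's two-sample t-test (equal variances):
H₀: μ₁ = μ₂
H₁: μ₁ ≠ μ₂
df = n₁ + n₂ - 2 = 39
Pooled variance s_p² = [(n₁-1)s₁² + (n₂-1)s₂²] / (n₁ + n₂ - 2) = [(24)(8.95²) + (15)(16.88²)] / 39 = 158.8840
SE = √(s_p²(1/n₁ + 1/n₂)) = √(158.8840 × (1/25 + 1/16)) = 4.0355
t = (x̄₁ - x̄₂) / SE = (63.63 - 65.94) / 4.0355 = -2.31 / 4.0355 = -0.572
p-value = 0.5703

Since p-value > α = 0.05, we fail to reject H₀.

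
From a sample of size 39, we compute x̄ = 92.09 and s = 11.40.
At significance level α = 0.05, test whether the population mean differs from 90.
One-sample t-test:
H₀: μ = 90
H₁: μ ≠ 90
df = n - 1 = 38
t = (x̄ - μ₀) / (s/√n) = (92.09 - 90) / (11.40/√39) = 1.145
p-value = 0.2594

Since p-value > α = 0.05, we fail to reject H₀.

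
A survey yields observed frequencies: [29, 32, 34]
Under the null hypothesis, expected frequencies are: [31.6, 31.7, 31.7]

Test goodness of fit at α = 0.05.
Chi-square goodness of fit test:
H₀: observed counts match expected distribution
H₁: observed counts differ from expected distribution
df = k - 1 = 2
χ² = Σ(O - E)²/E
   = (29 - 31.6)²/31.6 + (32 - 31.7)²/31.7 + (34 - 31.7)²/31.7
   = 0.214 + 0.003 + 0.167
   = 0.38
p-value = 0.8255

Since p-value > α = 0.05, we fail to reject H₀.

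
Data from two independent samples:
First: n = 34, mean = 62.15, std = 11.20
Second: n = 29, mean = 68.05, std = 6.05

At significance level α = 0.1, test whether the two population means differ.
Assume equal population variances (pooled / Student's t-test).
Student's two-sample t-test (equal variances):
H₀: μ₁ = μ₂
H₁: μ₁ ≠ μ₂
df = n₁ + n₂ - 2 = 61
Pooled variance s_p² = [(n₁-1)s₁² + (n₂-1)s₂²] / (n₁ + n₂ - 2) = [(33)(11.20²) + (28)(6.05²)] / 61 = 84.6621
SE = √(s_p²(1/n₁ + 1/n₂)) = √(84.6621 × (1/34 + 1/29)) = 2.3258
t = (x̄₁ - x̄₂) / SE = (62.15 - 68.05) / 2.3258 = -5.90 / 2.3258 = -2.537
p-value = 0.0138

Since p-value < α = 0.1, we reject H₀.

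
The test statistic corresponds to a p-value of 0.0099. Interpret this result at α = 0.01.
Since p = 0.0099 < α = 0.01, reject H₀.
There is sufficient evidence to reject the null hypothesis; the result is statistically significant at the 0.01 level.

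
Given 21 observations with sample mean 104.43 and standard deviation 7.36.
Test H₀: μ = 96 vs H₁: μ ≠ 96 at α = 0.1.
One-sample t-test:
H₀: μ = 96
H₁: μ ≠ 96
df = n - 1 = 20
t = (x̄ - μ₀) / (s/√n) = (104.43 - 96) / (7.36/√21) = 5.249
p-value < 0.0001

Since p-value < α = 0.1, we reject H₀.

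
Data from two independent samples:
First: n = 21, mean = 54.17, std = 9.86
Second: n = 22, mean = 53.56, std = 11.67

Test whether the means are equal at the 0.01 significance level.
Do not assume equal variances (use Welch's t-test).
Welch's two-sample t-test:
H₀: μ₁ = μ₂
H₁: μ₁ ≠ μ₂
s₁²/n₁ = 9.86²/21 = 4.6295,  s₂²/n₂ = 11.67²/22 = 6.1904
SE = √(s₁²/n₁ + s₂²/n₂) = √(4.6295 + 6.1904) = 3.2894
df (Welch-Satterthwaite) = (s₁²/n₁ + s₂²/n₂)² / [(s₁²/n₁)²/(n₁-1) + (s₂²/n₂)²/(n₂-1)] ≈ 40.42
t = (x̄₁ - x̄₂) / SE = (54.17 - 53.56) / 3.2894 = 0.61 / 3.2894 = 0.185
p-value = 0.8538

Since p-value > α = 0.01, we fail to reject H₀.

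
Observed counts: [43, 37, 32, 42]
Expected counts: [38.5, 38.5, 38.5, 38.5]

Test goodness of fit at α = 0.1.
Chi-square goodness of fit test:
H₀: observed counts match expected distribution
H₁: observed counts differ from expected distribution
df = k - 1 = 3
χ² = Σ(O - E)²/E
   = (43 - 38.5)²/38.5 + (37 - 38.5)²/38.5 + (32 - 38.5)²/38.5 + (42 - 38.5)²/38.5
   = 0.526 + 0.058 + 1.097 + 0.318
   = 2.00
p-value = 0.5724

Since p-value > α = 0.1, we fail to reject H₀.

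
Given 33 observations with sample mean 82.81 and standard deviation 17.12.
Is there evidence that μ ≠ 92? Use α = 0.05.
One-sample t-test:
H₀: μ = 92
H₁: μ ≠ 92
df = n - 1 = 32
t = (x̄ - μ₀) / (s/√n) = (82.81 - 92) / (17.12/√33) = -3.084
p-value = 0.0042

Since p-value < α = 0.05, we reject H₀.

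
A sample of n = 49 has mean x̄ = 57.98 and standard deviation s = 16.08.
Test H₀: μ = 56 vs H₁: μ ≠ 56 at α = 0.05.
One-sample t-test:
H₀: μ = 56
H₁: μ ≠ 56
df = n - 1 = 48
t = (x̄ - μ₀) / (s/√n) = (57.98 - 56) / (16.08/√49) = 0.862
p-value = 0.3930

Since p-value > α = 0.05, we fail to reject H₀.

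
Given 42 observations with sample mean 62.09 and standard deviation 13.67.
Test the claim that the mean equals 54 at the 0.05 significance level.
One-sample t-test:
H₀: μ = 54
H₁: μ ≠ 54
df = n - 1 = 41
t = (x̄ - μ₀) / (s/√n) = (62.09 - 54) / (13.67/√42) = 3.835
p-value = 0.0004

Since p-value < α = 0.05, we reject H₀.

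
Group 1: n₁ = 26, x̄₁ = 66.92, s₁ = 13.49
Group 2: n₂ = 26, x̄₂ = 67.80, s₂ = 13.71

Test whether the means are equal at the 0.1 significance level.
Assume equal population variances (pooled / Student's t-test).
Student's two-sample t-test (equal variances):
H₀: μ₁ = μ₂
H₁: μ₁ ≠ μ₂
df = n₁ + n₂ - 2 = 50
Pooled variance s_p² = [(n₁-1)s₁² + (n₂-1)s₂²] / (n₁ + n₂ - 2) = [(25)(13.49²) + (25)(13.71²)] / 50 = 184.9721
SE = √(s_p²(1/n₁ + 1/n₂)) = √(184.9721 × (1/26 + 1/26)) = 3.7721
t = (x̄₁ - x̄₂) / SE = (66.92 - 67.80) / 3.7721 = -0.88 / 3.7721 = -0.233
p-value = 0.8165

Since p-value > α = 0.1, we fail to reject H₀.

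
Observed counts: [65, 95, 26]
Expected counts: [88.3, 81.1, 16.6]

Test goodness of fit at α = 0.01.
Chi-square goodness of fit test:
H₀: observed counts match expected distribution
H₁: observed counts differ from expected distribution
df = k - 1 = 2
χ² = Σ(O - E)²/E
   = (65 - 88.3)²/88.3 + (95 - 81.1)²/81.1 + (26 - 16.6)²/16.6
   = 6.148 + 2.382 + 5.323
   = 13.85
p-value = 0.0010

Since p-value < α = 0.01, we reject H₀.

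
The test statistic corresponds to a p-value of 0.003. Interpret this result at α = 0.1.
Since p = 0.003 < α = 0.1, reject H₀.
There is sufficient evidence to reject the null hypothesis; the result is statistically significant at the 0.1 level.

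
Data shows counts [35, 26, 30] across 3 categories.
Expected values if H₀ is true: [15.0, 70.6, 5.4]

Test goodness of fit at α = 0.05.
Chi-square goodness of fit test:
H₀: observed counts match expected distribution
H₁: observed counts differ from expected distribution
df = k - 1 = 2
χ² = Σ(O - E)²/E
   = (35 - 15.0)²/15.0 + (26 - 70.6)²/70.6 + (30 - 5.4)²/5.4
   = 26.667 + 28.175 + 112.067
   = 166.91
p-value < 0.0001

Since p-value < α = 0.05, we reject H₀.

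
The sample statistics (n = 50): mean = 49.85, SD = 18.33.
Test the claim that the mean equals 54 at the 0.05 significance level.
One-sample t-test:
H₀: μ = 54
H₁: μ ≠ 54
df = n - 1 = 49
t = (x̄ - μ₀) / (s/√n) = (49.85 - 54) / (18.33/√50) = -1.601
p-value = 0.1158

Since p-value > α = 0.05, we fail to reject H₀.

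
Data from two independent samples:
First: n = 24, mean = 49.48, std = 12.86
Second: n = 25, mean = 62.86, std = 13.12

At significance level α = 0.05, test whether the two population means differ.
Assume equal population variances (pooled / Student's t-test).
Student's two-sample t-test (equal variances):
H₀: μ₁ = μ₂
H₁: μ₁ ≠ μ₂
df = n₁ + n₂ - 2 = 47
Pooled variance s_p² = [(n₁-1)s₁² + (n₂-1)s₂²] / (n₁ + n₂ - 2) = [(23)(12.86²) + (24)(13.12²)] / 47 = 168.8289
SE = √(s_p²(1/n₁ + 1/n₂)) = √(168.8289 × (1/24 + 1/25)) = 3.7132
t = (x̄₁ - x̄₂) / SE = (49.48 - 62.86) / 3.7132 = -13.38 / 3.7132 = -3.603
p-value = 0.0008

Since p-value < α = 0.05, we reject H₀.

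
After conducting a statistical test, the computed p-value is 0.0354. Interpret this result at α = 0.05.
Since p = 0.0354 < α = 0.05, reject H₀.
There is sufficient evidence to reject the null hypothesis; the result is statistically significant at the 0.05 level.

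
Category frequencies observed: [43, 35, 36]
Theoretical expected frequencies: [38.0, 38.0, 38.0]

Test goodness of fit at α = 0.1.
Chi-square goodness of fit test:
H₀: observed counts match expected distribution
H₁: observed counts differ from expected distribution
df = k - 1 = 2
χ² = Σ(O - E)²/E
   = (43 - 38.0)²/38.0 + (35 - 38.0)²/38.0 + (36 - 38.0)²/38.0
   = 0.658 + 0.237 + 0.105
   = 1.00
p-value = 0.6065

Since p-value > α = 0.1, we fail to reject H₀.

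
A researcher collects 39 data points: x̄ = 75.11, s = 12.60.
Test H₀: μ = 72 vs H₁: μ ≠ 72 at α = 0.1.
One-sample t-test:
H₀: μ = 72
H₁: μ ≠ 72
df = n - 1 = 38
t = (x̄ - μ₀) / (s/√n) = (75.11 - 72) / (12.60/√39) = 1.541
p-value = 0.1315

Since p-value > α = 0.1, we fail to reject H₀.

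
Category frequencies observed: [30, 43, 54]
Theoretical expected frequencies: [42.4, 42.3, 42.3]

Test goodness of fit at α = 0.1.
Chi-square goodness of fit test:
H₀: observed counts match expected distribution
H₁: observed counts differ from expected distribution
df = k - 1 = 2
χ² = Σ(O - E)²/E
   = (30 - 42.4)²/42.4 + (43 - 42.3)²/42.3 + (54 - 42.3)²/42.3
   = 3.626 + 0.012 + 3.236
   = 6.87
p-value = 0.0322

Since p-value < α = 0.1, we reject H₀.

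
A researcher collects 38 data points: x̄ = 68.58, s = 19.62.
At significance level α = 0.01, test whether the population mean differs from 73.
One-sample t-test:
H₀: μ = 73
H₁: μ ≠ 73
df = n - 1 = 37
t = (x̄ - μ₀) / (s/√n) = (68.58 - 73) / (19.62/√38) = -1.389
p-value = 0.1732

Since p-value > α = 0.01, we fail to reject H₀.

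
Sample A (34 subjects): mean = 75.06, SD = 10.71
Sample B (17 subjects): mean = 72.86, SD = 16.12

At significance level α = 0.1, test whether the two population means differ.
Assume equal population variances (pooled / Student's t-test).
Student's two-sample t-test (equal variances):
H₀: μ₁ = μ₂
H₁: μ₁ ≠ μ₂
df = n₁ + n₂ - 2 = 49
Pooled variance s_p² = [(n₁-1)s₁² + (n₂-1)s₂²] / (n₁ + n₂ - 2) = [(33)(10.71²) + (16)(16.12²)] / 49 = 162.1001
SE = √(s_p²(1/n₁ + 1/n₂)) = √(162.1001 × (1/34 + 1/17)) = 3.7819
t = (x̄₁ - x̄₂) / SE = (75.06 - 72.86) / 3.7819 = 2.20 / 3.7819 = 0.582
p-value = 0.5634

Since p-value > α = 0.1, we fail to reject H₀.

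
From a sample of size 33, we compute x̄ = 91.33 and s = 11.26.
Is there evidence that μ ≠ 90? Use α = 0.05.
One-sample t-test:
H₀: μ = 90
H₁: μ ≠ 90
df = n - 1 = 32
t = (x̄ - μ₀) / (s/√n) = (91.33 - 90) / (11.26/√33) = 0.679
p-value = 0.5023

Since p-value > α = 0.05, we fail to reject H₀.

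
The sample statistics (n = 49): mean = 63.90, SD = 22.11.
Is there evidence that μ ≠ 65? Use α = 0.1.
One-sample t-test:
H₀: μ = 65
H₁: μ ≠ 65
df = n - 1 = 48
t = (x̄ - μ₀) / (s/√n) = (63.90 - 65) / (22.11/√49) = -0.348
p-value = 0.7292

Since p-value > α = 0.1, we fail to reject H₀.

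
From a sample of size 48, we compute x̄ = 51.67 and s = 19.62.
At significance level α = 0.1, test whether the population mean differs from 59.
One-sample t-test:
H₀: μ = 59
H₁: μ ≠ 59
df = n - 1 = 47
t = (x̄ - μ₀) / (s/√n) = (51.67 - 59) / (19.62/√48) = -2.588
p-value = 0.0128

Since p-value < α = 0.1, we reject H₀.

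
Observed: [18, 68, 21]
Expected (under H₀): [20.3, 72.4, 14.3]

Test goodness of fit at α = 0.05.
Chi-square goodness of fit test:
H₀: observed counts match expected distribution
H₁: observed counts differ from expected distribution
df = k - 1 = 2
χ² = Σ(O - E)²/E
   = (18 - 20.3)²/20.3 + (68 - 72.4)²/72.4 + (21 - 14.3)²/14.3
   = 0.261 + 0.267 + 3.139
   = 3.67
p-value = 0.1598

Since p-value > α = 0.05, we fail to reject H₀.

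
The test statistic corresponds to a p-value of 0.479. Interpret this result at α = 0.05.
Since p = 0.479 > α = 0.05, fail to reject H₀.
There is insufficient evidence to reject the null hypothesis; the result is not statistically significant at the 0.05 level.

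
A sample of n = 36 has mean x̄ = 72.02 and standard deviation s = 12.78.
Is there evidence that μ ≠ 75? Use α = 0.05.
One-sample t-test:
H₀: μ = 75
H₁: μ ≠ 75
df = n - 1 = 35
t = (x̄ - μ₀) / (s/√n) = (72.02 - 75) / (12.78/√36) = -1.399
p-value = 0.1706

Since p-value > α = 0.05, we fail to reject H₀.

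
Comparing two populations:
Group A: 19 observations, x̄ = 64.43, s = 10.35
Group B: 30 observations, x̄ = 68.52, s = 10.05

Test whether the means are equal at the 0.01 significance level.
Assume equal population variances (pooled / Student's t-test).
Student's two-sample t-test (equal variances):
H₀: μ₁ = μ₂
H₁: μ₁ ≠ μ₂
df = n₁ + n₂ - 2 = 47
Pooled variance s_p² = [(n₁-1)s₁² + (n₂-1)s₂²] / (n₁ + n₂ - 2) = [(18)(10.35²) + (29)(10.05²)] / 47 = 103.3463
SE = √(s_p²(1/n₁ + 1/n₂)) = √(103.3463 × (1/19 + 1/30)) = 2.9806
t = (x̄₁ - x̄₂) / SE = (64.43 - 68.52) / 2.9806 = -4.09 / 2.9806 = -1.372
p-value = 0.1765

Since p-value > α = 0.01, we fail to reject H₀.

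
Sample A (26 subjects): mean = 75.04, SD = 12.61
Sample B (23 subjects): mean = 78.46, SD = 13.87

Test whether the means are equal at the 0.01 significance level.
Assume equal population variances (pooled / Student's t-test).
Student's two-sample t-test (equal variances):
H₀: μ₁ = μ₂
H₁: μ₁ ≠ μ₂
df = n₁ + n₂ - 2 = 47
Pooled variance s_p² = [(n₁-1)s₁² + (n₂-1)s₂²] / (n₁ + n₂ - 2) = [(25)(12.61²) + (22)(13.87²)] / 47 = 174.6297
SE = √(s_p²(1/n₁ + 1/n₂)) = √(174.6297 × (1/26 + 1/23)) = 3.7827
t = (x̄₁ - x̄₂) / SE = (75.04 - 78.46) / 3.7827 = -3.42 / 3.7827 = -0.904
p-value = 0.3705

Since p-value > α = 0.01, we fail to reject H₀.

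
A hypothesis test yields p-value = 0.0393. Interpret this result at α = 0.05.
Since p = 0.0393 < α = 0.05, reject H₀.
There is sufficient evidence to reject the null hypothesis; the result is statistically significant at the 0.05 level.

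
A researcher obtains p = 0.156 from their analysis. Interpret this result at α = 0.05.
Since p = 0.156 > α = 0.05, fail to reject H₀.
There is insufficient evidence to reject the null hypothesis; the result is not statistically significant at the 0.05 level.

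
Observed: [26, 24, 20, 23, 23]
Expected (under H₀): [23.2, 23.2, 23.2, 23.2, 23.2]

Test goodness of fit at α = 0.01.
Chi-square goodness of fit test:
H₀: observed counts match expected distribution
H₁: observed counts differ from expected distribution
df = k - 1 = 4
χ² = Σ(O - E)²/E
   = (26 - 23.2)²/23.2 + (24 - 23.2)²/23.2 + (20 - 23.2)²/23.2 + (23 - 23.2)²/23.2 + (23 - 23.2)²/23.2
   = 0.338 + 0.028 + 0.441 + 0.002 + 0.002
   = 0.81
p-value = 0.9371

Since p-value > α = 0.01, we fail to reject H₀.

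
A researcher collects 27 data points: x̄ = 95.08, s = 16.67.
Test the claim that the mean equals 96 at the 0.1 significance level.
One-sample t-test:
H₀: μ = 96
H₁: μ ≠ 96
df = n - 1 = 26
t = (x̄ - μ₀) / (s/√n) = (95.08 - 96) / (16.67/√27) = -0.287
p-value = 0.7766

Since p-value > α = 0.1, we fail to reject H₀.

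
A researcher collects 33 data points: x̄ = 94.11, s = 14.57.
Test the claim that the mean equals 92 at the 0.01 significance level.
One-sample t-test:
H₀: μ = 92
H₁: μ ≠ 92
df = n - 1 = 32
t = (x̄ - μ₀) / (s/√n) = (94.11 - 92) / (14.57/√33) = 0.832
p-value = 0.4116

Since p-value > α = 0.01, we fail to reject H₀.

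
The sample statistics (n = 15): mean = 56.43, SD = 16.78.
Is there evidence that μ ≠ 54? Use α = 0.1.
One-sample t-test:
H₀: μ = 54
H₁: μ ≠ 54
df = n - 1 = 14
t = (x̄ - μ₀) / (s/√n) = (56.43 - 54) / (16.78/√15) = 0.561
p-value = 0.5838

Since p-value > α = 0.1, we fail to reject H₀.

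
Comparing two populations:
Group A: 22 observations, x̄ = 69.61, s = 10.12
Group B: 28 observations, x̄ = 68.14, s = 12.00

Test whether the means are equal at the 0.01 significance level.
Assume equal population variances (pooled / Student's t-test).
Student's two-sample t-test (equal variances):
H₀: μ₁ = μ₂
H₁: μ₁ ≠ μ₂
df = n₁ + n₂ - 2 = 48
Pooled variance s_p² = [(n₁-1)s₁² + (n₂-1)s₂²] / (n₁ + n₂ - 2) = [(21)(10.12²) + (27)(12.00²)] / 48 = 125.8063
SE = √(s_p²(1/n₁ + 1/n₂)) = √(125.8063 × (1/22 + 1/28)) = 3.1956
t = (x̄₁ - x̄₂) / SE = (69.61 - 68.14) / 3.1956 = 1.47 / 3.1956 = 0.460
p-value = 0.6476

Since p-value > α = 0.01, we fail to reject H₀.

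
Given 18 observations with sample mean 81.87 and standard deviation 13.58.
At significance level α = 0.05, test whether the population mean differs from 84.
One-sample t-test:
H₀: μ = 84
H₁: μ ≠ 84
df = n - 1 = 17
t = (x̄ - μ₀) / (s/√n) = (81.87 - 84) / (13.58/√18) = -0.665
p-value = 0.5147

Since p-value > α = 0.05, we fail to reject H₀.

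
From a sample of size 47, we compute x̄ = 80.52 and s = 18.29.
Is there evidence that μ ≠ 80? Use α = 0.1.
One-sample t-test:
H₀: μ = 80
H₁: μ ≠ 80
df = n - 1 = 46
t = (x̄ - μ₀) / (s/√n) = (80.52 - 80) / (18.29/√47) = 0.195
p-value = 0.8463

Since p-value > α = 0.1, we fail to reject H₀.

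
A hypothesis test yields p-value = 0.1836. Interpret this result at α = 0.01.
Since p = 0.1836 > α = 0.01, fail to reject H₀.
There is insufficient evidence to reject the null hypothesis; the result is not statistically significant at the 0.01 level.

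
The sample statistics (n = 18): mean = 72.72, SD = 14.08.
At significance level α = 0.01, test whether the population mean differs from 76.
One-sample t-test:
H₀: μ = 76
H₁: μ ≠ 76
df = n - 1 = 17
t = (x̄ - μ₀) / (s/√n) = (72.72 - 76) / (14.08/√18) = -0.988
p-value = 0.3368

Since p-value > α = 0.01, we fail to reject H₀.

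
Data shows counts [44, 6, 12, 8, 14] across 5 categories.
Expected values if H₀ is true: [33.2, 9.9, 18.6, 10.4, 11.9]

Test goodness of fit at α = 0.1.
Chi-square goodness of fit test:
H₀: observed counts match expected distribution
H₁: observed counts differ from expected distribution
df = k - 1 = 4
χ² = Σ(O - E)²/E
   = (44 - 33.2)²/33.2 + (6 - 9.9)²/9.9 + (12 - 18.6)²/18.6 + (8 - 10.4)²/10.4 + (14 - 11.9)²/11.9
   = 3.513 + 1.536 + 2.342 + 0.554 + 0.371
   = 8.32
p-value = 0.0807

Since p-value < α = 0.1, we reject H₀.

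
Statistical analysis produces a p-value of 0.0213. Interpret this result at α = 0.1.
Since p = 0.0213 < α = 0.1, reject H₀.
There is sufficient evidence to reject the null hypothesis; the result is statistically significant at the 0.1 level.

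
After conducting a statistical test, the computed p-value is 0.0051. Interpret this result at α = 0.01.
Since p = 0.0051 < α = 0.01, reject H₀.
There is sufficient evidence to reject the null hypothesis; the result is statistically significant at the 0.01 level.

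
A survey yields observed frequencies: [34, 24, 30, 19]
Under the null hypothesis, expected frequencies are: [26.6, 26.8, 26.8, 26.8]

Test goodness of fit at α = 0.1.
Chi-square goodness of fit test:
H₀: observed counts match expected distribution
H₁: observed counts differ from expected distribution
df = k - 1 = 3
χ² = Σ(O - E)²/E
   = (34 - 26.6)²/26.6 + (24 - 26.8)²/26.8 + (30 - 26.8)²/26.8 + (19 - 26.8)²/26.8
   = 2.059 + 0.293 + 0.382 + 2.270
   = 5.00
p-value = 0.1715

Since p-value > α = 0.1, we fail to reject H₀.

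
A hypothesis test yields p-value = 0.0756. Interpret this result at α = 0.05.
Since p = 0.0756 > α = 0.05, fail to reject H₀.
There is insufficient evidence to reject the null hypothesis; the result is not statistically significant at the 0.05 level.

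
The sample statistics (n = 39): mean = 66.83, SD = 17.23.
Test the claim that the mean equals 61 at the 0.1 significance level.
One-sample t-test:
H₀: μ = 61
H₁: μ ≠ 61
df = n - 1 = 38
t = (x̄ - μ₀) / (s/√n) = (66.83 - 61) / (17.23/√39) = 2.113
p-value = 0.0412

Since p-value < α = 0.1, we reject H₀.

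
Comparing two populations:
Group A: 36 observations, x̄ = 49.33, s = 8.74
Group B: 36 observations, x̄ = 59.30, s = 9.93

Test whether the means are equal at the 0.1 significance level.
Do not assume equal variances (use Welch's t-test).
Welch's two-sample t-test:
H₀: μ₁ = μ₂
H₁: μ₁ ≠ μ₂
s₁²/n₁ = 8.74²/36 = 2.1219,  s₂²/n₂ = 9.93²/36 = 2.7390
SE = √(s₁²/n₁ + s₂²/n₂) = √(2.1219 + 2.7390) = 2.2047
df (Welch-Satterthwaite) = (s₁²/n₁ + s₂²/n₂)² / [(s₁²/n₁)²/(n₁-1) + (s₂²/n₂)²/(n₂-1)] ≈ 68.89
t = (x̄₁ - x̄₂) / SE = (49.33 - 59.30) / 2.2047 = -9.97 / 2.2047 = -4.522
p-value < 0.0001

Since p-value < α = 0.1, we reject H₀.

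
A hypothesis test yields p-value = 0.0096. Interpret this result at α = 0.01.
Since p = 0.0096 < α = 0.01, reject H₀.
There is sufficient evidence to reject the null hypothesis; the result is statistically significant at the 0.01 level.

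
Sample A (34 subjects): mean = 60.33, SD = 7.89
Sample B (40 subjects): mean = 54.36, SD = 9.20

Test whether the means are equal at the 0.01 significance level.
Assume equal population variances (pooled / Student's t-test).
Student's two-sample t-test (equal variances):
H₀: μ₁ = μ₂
H₁: μ₁ ≠ μ₂
df = n₁ + n₂ - 2 = 72
Pooled variance s_p² = [(n₁-1)s₁² + (n₂-1)s₂²] / (n₁ + n₂ - 2) = [(33)(7.89²) + (39)(9.20²)] / 72 = 74.3789
SE = √(s_p²(1/n₁ + 1/n₂)) = √(74.3789 × (1/34 + 1/40)) = 2.0117
t = (x̄₁ - x̄₂) / SE = (60.33 - 54.36) / 2.0117 = 5.97 / 2.0117 = 2.968
p-value = 0.0041

Since p-value < α = 0.01, we reject H₀.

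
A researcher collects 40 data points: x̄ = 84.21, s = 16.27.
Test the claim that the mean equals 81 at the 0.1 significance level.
One-sample t-test:
H₀: μ = 81
H₁: μ ≠ 81
df = n - 1 = 39
t = (x̄ - μ₀) / (s/√n) = (84.21 - 81) / (16.27/√40) = 1.248
p-value = 0.2195

Since p-value > α = 0.1, we fail to reject H₀.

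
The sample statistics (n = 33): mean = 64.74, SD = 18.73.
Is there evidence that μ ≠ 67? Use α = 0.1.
One-sample t-test:
H₀: μ = 67
H₁: μ ≠ 67
df = n - 1 = 32
t = (x̄ - μ₀) / (s/√n) = (64.74 - 67) / (18.73/√33) = -0.693
p-value = 0.4932

Since p-value > α = 0.1, we fail to reject H₀.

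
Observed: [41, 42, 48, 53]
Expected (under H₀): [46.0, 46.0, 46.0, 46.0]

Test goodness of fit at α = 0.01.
Chi-square goodness of fit test:
H₀: observed counts match expected distribution
H₁: observed counts differ from expected distribution
df = k - 1 = 3
χ² = Σ(O - E)²/E
   = (41 - 46.0)²/46.0 + (42 - 46.0)²/46.0 + (48 - 46.0)²/46.0 + (53 - 46.0)²/46.0
   = 0.543 + 0.348 + 0.087 + 1.065
   = 2.04
p-value = 0.5634

Since p-value > α = 0.01, we fail to reject H₀.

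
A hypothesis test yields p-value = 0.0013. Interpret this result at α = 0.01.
Since p = 0.0013 < α = 0.01, reject H₀.
There is sufficient evidence to reject the null hypothesis; the result is statistically significant at the 0.01 level.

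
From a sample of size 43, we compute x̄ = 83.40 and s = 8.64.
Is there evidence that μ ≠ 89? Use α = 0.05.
One-sample t-test:
H₀: μ = 89
H₁: μ ≠ 89
df = n - 1 = 42
t = (x̄ - μ₀) / (s/√n) = (83.40 - 89) / (8.64/√43) = -4.250
p-value = 0.0001

Since p-value < α = 0.05, we reject H₀.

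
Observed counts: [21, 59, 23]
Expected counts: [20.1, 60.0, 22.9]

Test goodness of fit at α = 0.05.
Chi-square goodness of fit test:
H₀: observed counts match expected distribution
H₁: observed counts differ from expected distribution
df = k - 1 = 2
χ² = Σ(O - E)²/E
   = (21 - 20.1)²/20.1 + (59 - 60.0)²/60.0 + (23 - 22.9)²/22.9
   = 0.040 + 0.017 + 0.000
   = 0.06
p-value = 0.9717

Since p-value > α = 0.05, we fail to reject H₀.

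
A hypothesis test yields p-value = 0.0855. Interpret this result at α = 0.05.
Since p = 0.0855 > α = 0.05, fail to reject H₀.
There is insufficient evidence to reject the null hypothesis; the result is not statistically significant at the 0.05 level.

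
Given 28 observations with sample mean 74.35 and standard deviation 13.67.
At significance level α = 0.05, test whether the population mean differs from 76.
One-sample t-test:
H₀: μ = 76
H₁: μ ≠ 76
df = n - 1 = 27
t = (x̄ - μ₀) / (s/√n) = (74.35 - 76) / (13.67/√28) = -0.639
p-value = 0.5284

Since p-value > α = 0.05, we fail to reject H₀.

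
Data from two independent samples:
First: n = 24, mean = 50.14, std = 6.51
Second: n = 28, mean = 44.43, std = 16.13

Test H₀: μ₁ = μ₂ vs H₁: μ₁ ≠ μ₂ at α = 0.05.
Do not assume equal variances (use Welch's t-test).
Welch's two-sample t-test:
H₀: μ₁ = μ₂
H₁: μ₁ ≠ μ₂
s₁²/n₁ = 6.51²/24 = 1.7658,  s₂²/n₂ = 16.13²/28 = 9.2920
SE = √(s₁²/n₁ + s₂²/n₂) = √(1.7658 + 9.2920) = 3.3253
df (Welch-Satterthwaite) = (s₁²/n₁ + s₂²/n₂)² / [(s₁²/n₁)²/(n₁-1) + (s₂²/n₂)²/(n₂-1)] ≈ 36.68
t = (x̄₁ - x̄₂) / SE = (50.14 - 44.43) / 3.3253 = 5.71 / 3.3253 = 1.717
p-value = 0.0944

Since p-value > α = 0.05, we fail to reject H₀.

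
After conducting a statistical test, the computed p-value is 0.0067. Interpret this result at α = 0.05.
Since p = 0.0067 < α = 0.05, reject H₀.
There is sufficient evidence to reject the null hypothesis; the result is statistically significant at the 0.05 level.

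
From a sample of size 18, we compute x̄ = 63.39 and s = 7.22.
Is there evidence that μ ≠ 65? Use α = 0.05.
One-sample t-test:
H₀: μ = 65
H₁: μ ≠ 65
df = n - 1 = 17
t = (x̄ - μ₀) / (s/√n) = (63.39 - 65) / (7.22/√18) = -0.946
p-value = 0.3574

Since p-value > α = 0.05, we fail to reject H₀.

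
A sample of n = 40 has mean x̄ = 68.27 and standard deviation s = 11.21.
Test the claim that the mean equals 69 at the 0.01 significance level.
One-sample t-test:
H₀: μ = 69
H₁: μ ≠ 69
df = n - 1 = 39
t = (x̄ - μ₀) / (s/√n) = (68.27 - 69) / (11.21/√40) = -0.412
p-value = 0.6827

Since p-value > α = 0.01, we fail to reject H₀.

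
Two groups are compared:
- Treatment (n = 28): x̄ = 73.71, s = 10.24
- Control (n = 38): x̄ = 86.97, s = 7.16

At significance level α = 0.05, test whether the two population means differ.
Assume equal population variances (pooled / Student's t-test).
Student's two-sample t-test (equal variances):
H₀: μ₁ = μ₂
H₁: μ₁ ≠ μ₂
df = n₁ + n₂ - 2 = 64
Pooled variance s_p² = [(n₁-1)s₁² + (n₂-1)s₂²] / (n₁ + n₂ - 2) = [(27)(10.24²) + (37)(7.16²)] / 64 = 73.8747
SE = √(s_p²(1/n₁ + 1/n₂)) = √(73.8747 × (1/28 + 1/38)) = 2.1407
t = (x̄₁ - x̄₂) / SE = (73.71 - 86.97) / 2.1407 = -13.26 / 2.1407 = -6.194
p-value < 0.0001

Since p-value < α = 0.05, we reject H₀.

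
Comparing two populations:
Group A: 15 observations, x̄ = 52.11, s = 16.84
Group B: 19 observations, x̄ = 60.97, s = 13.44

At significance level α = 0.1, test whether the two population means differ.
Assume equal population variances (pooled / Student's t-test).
Student's two-sample t-test (equal variances):
H₀: μ₁ = μ₂
H₁: μ₁ ≠ μ₂
df = n₁ + n₂ - 2 = 32
Pooled variance s_p² = [(n₁-1)s₁² + (n₂-1)s₂²] / (n₁ + n₂ - 2) = [(14)(16.84²) + (18)(13.44²)] / 32 = 225.6751
SE = √(s_p²(1/n₁ + 1/n₂)) = √(225.6751 × (1/15 + 1/19)) = 5.1887
t = (x̄₁ - x̄₂) / SE = (52.11 - 60.97) / 5.1887 = -8.86 / 5.1887 = -1.708
p-value = 0.0974

Since p-value < α = 0.1, we reject H₀.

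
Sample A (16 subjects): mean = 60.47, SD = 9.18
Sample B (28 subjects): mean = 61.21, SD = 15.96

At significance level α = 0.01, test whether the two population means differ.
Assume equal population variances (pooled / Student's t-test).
Student's two-sample t-test (equal variances):
H₀: μ₁ = μ₂
H₁: μ₁ ≠ μ₂
df = n₁ + n₂ - 2 = 42
Pooled variance s_p² = [(n₁-1)s₁² + (n₂-1)s₂²] / (n₁ + n₂ - 2) = [(15)(9.18²) + (27)(15.96²)] / 42 = 193.8469
SE = √(s_p²(1/n₁ + 1/n₂)) = √(193.8469 × (1/16 + 1/28)) = 4.3633
t = (x̄₁ - x̄₂) / SE = (60.47 - 61.21) / 4.3633 = -0.74 / 4.3633 = -0.170
p-value = 0.8661

Since p-value > α = 0.01, we fail to reject H₀.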